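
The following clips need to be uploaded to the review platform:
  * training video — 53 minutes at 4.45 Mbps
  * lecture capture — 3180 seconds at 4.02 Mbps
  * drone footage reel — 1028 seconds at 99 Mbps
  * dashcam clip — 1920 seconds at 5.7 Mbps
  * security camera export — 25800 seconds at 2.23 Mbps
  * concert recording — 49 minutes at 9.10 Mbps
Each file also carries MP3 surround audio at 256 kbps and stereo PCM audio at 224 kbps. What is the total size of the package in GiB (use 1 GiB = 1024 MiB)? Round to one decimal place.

28.2 GiB

Audio total: 256 + 224 = 480 kbps = 0.480 Mbps.
training video: 4.930 Mbps × 3180 s = 15677.4 Mb
lecture capture: 4.500 Mbps × 3180 s = 14310.0 Mb
drone footage reel: 99.480 Mbps × 1028 s = 102265.4 Mb
dashcam clip: 6.180 Mbps × 1920 s = 11865.6 Mb
security camera export: 2.710 Mbps × 25800 s = 69918.0 Mb
concert recording: 9.580 Mbps × 2940 s = 28165.2 Mb
Total: 242201.6 Mb = 30275.2 MB.
= 28.20 GiB.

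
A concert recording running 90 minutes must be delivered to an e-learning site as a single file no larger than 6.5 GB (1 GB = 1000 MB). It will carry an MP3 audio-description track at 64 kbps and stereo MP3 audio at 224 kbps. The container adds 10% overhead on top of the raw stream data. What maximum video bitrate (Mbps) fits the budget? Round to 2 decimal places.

Budget: 6.5 GB = 52000.0 Mb.
Stream payload after overhead: 52000.0 / 1.10 = 47272.7 Mb.
90 min = 5400 s
Total bitrate budget: 47272.7 Mb / 5400 s = 8.754 Mbps.
Audio total: 64 + 224 = 288 kbps = 0.288 Mbps.
Video: 8.754 − 0.288 = 8.466 Mbps.

8.47 Mbps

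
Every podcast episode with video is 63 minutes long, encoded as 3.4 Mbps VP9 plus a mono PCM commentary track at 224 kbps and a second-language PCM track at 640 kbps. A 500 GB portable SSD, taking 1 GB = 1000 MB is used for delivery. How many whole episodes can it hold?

248

63 min = 3780 s
Audio total: 224 + 640 = 864 kbps = 0.864 Mbps.
Total bitrate: 4.264 Mbps.
Per item: 4.264 Mbps × 3780 s = 16,118 Mb = 2,015 MB.
Capacity: 500 GB = 4,000,000 Mb; 248.17 items → 248 complete.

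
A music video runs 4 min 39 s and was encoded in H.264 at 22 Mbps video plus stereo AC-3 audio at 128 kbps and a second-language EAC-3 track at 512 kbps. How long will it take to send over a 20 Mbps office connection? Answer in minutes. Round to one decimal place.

5.3 minutes

4 min 39 s = 279 s
Audio total: 128 + 512 = 640 kbps = 0.640 Mbps.
Total bitrate: 22.640 Mbps.
File: 22.640 Mbps × 279 s = 6316.6 Mb.
At 20 Mbps: 6316.6 / 20 = 315.8 s ≈ 5.26 minutes.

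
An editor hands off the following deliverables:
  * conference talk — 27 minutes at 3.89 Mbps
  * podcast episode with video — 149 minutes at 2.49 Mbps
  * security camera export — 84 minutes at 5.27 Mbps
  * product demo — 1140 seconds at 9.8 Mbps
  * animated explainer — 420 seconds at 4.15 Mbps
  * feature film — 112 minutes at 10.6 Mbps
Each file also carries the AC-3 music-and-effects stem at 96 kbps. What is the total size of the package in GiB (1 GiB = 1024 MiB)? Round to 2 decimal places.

Audio: 96 kbps = 0.096 Mbps.
conference talk: 3.986 Mbps × 1620 s = 6457.3 Mb
podcast episode with video: 2.586 Mbps × 8940 s = 23118.8 Mb
security camera export: 5.366 Mbps × 5040 s = 27044.6 Mb
product demo: 9.896 Mbps × 1140 s = 11281.4 Mb
animated explainer: 4.246 Mbps × 420 s = 1783.3 Mb
feature film: 10.696 Mbps × 6720 s = 71877.1 Mb
Total: 141562.7 Mb = 17695.3 MB.
= 16.48 GiB.

16.48 GiB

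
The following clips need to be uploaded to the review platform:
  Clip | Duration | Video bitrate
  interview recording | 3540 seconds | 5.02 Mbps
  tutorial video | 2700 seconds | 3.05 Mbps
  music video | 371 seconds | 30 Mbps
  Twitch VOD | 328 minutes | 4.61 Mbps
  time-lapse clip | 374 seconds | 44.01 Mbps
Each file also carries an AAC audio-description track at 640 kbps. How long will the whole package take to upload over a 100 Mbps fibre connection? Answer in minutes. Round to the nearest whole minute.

27 minutes

Audio: 640 kbps = 0.640 Mbps.
interview recording: 5.660 Mbps × 3540 s = 20036.4 Mb
tutorial video: 3.690 Mbps × 2700 s = 9963.0 Mb
music video: 30.640 Mbps × 371 s = 11367.4 Mb
Twitch VOD: 5.250 Mbps × 19680 s = 103320.0 Mb
time-lapse clip: 44.650 Mbps × 374 s = 16699.1 Mb
Total: 161385.9 Mb = 20173.2 MB.
At 100 Mbps: 161385.9 / 100 = 1614 s ≈ 26.9 minutes.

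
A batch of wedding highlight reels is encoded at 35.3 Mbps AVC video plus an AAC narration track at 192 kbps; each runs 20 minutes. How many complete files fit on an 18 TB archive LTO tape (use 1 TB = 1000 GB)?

20 min = 1200 s
Audio: 192 kbps = 0.192 Mbps.
Total bitrate: 35.492 Mbps.
Per item: 35.492 Mbps × 1200 s = 42,590 Mb = 5,324 MB.
Capacity: 18 TB = 144,000,000 Mb; 3381.04 items → 3381 complete.

3381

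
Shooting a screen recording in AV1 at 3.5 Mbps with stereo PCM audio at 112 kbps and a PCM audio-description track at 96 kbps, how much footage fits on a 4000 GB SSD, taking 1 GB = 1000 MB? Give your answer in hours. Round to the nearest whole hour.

Audio total: 112 + 96 = 208 kbps = 0.208 Mbps.
Total bitrate: 3.5 + 0.208 = 3.708 Mbps.
Capacity: 4000 GB = 32,000,000 Mb.
Recording time: 32,000,000 / 3.708 = 8,629,989 s ≈ 2,397 hours.

2397 hours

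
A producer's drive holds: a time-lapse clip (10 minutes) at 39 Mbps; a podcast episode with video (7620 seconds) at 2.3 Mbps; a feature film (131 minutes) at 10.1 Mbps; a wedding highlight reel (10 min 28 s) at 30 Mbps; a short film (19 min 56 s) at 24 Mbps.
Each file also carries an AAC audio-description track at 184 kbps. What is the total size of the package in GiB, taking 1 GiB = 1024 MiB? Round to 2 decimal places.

Audio: 184 kbps = 0.184 Mbps.
time-lapse clip: 39.184 Mbps × 600 s = 23510.4 Mb
podcast episode with video: 2.484 Mbps × 7620 s = 18928.1 Mb
feature film: 10.284 Mbps × 7860 s = 80832.2 Mb
wedding highlight reel: 30.184 Mbps × 628 s = 18955.6 Mb
short film: 24.184 Mbps × 1196 s = 28924.1 Mb
Total: 171150.3 Mb = 21393.8 MB.
= 19.92 GiB.

19.92 GiB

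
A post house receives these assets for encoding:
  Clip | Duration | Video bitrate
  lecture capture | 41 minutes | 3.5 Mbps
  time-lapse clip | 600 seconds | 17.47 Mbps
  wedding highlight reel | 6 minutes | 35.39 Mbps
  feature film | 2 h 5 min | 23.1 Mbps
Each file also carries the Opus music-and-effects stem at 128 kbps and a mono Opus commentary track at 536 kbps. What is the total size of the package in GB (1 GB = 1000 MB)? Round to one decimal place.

Audio total: 128 + 536 = 664 kbps = 0.664 Mbps.
lecture capture: 4.164 Mbps × 2460 s = 10243.4 Mb
time-lapse clip: 18.134 Mbps × 600 s = 10880.4 Mb
wedding highlight reel: 36.054 Mbps × 360 s = 12979.4 Mb
feature film: 23.764 Mbps × 7500 s = 178230.0 Mb
Total: 212333.3 Mb = 26541.7 MB.
= 26.54 GB.

26.5 GB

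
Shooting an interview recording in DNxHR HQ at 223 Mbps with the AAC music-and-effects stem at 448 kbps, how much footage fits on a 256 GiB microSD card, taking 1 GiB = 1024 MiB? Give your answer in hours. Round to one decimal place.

Audio: 448 kbps = 0.448 Mbps.
Total bitrate: 223 + 0.448 = 223.448 Mbps.
Capacity: 256 GiB = 2,199,023 Mb.
Recording time: 2,199,023 / 223.448 = 9,841 s ≈ 2.73 hours.

2.7 hours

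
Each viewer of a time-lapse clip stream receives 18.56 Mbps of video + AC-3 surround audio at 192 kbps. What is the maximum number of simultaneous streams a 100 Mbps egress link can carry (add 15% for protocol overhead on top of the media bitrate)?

Audio: 192 kbps = 0.192 Mbps.
Per-viewer media rate: 18.752 Mbps.
On the wire with 15% overhead: 21.565 Mbps.
100 Mbps = 100.0 Mbps; 100.0 / 21.565 = 4.64 → 4 viewers.

4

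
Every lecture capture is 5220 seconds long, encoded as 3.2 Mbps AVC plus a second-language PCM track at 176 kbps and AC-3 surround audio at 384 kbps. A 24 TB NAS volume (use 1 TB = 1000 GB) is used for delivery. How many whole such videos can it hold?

9782

Audio total: 176 + 384 = 560 kbps = 0.560 Mbps.
Total bitrate: 3.760 Mbps.
Per item: 3.760 Mbps × 5220 s = 19,627 Mb = 2,453 MB.
Capacity: 24 TB = 192,000,000 Mb; 9782.34 items → 9782 complete.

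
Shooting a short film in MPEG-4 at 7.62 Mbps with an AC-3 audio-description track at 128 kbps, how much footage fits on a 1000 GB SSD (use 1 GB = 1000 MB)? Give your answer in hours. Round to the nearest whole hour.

Audio: 128 kbps = 0.128 Mbps.
Total bitrate: 7.62 + 0.128 = 7.748 Mbps.
Capacity: 1000 GB = 8,000,000 Mb.
Recording time: 8,000,000 / 7.748 = 1,032,525 s ≈ 287 hours.

287 hours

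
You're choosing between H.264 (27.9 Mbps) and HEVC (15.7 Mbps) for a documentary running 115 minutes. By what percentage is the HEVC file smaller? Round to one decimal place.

43.7%

115 min = 6900 s
H.264: 27.900 Mbps × 6900 s = 192510.0 Mb = 24.064 GB.
HEVC: 15.700 Mbps × 6900 s = 108330.0 Mb = 13.541 GB.
Reduction: (1 − 13.541/24.064) × 100 = 43.73%.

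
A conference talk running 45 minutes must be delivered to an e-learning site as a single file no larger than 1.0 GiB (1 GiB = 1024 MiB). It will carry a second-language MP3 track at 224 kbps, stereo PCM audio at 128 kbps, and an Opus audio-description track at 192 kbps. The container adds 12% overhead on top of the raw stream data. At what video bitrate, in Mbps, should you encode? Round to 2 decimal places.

Budget: 1.0 GiB = 8589.9 Mb.
Stream payload after overhead: 8589.9 / 1.12 = 7669.6 Mb.
45 min = 2700 s
Total bitrate budget: 7669.6 Mb / 2700 s = 2.841 Mbps.
Audio total: 224 + 128 + 192 = 544 kbps = 0.544 Mbps.
Video: 2.841 − 0.544 = 2.297 Mbps.

2.30 Mbps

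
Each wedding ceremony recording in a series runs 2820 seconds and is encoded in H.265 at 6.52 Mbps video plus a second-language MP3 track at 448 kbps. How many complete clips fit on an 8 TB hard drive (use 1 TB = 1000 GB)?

3257

Audio: 448 kbps = 0.448 Mbps.
Total bitrate: 6.968 Mbps.
Per item: 6.968 Mbps × 2820 s = 19,650 Mb = 2,456 MB.
Capacity: 8 TB = 64,000,000 Mb; 3257.04 items → 3257 complete.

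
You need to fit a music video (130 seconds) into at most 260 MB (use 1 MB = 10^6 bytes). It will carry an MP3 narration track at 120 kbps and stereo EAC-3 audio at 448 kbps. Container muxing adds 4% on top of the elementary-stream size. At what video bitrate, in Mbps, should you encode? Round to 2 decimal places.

14.82 Mbps

Budget: 260 MB = 2080.0 Mb.
Stream payload after overhead: 2080.0 / 1.04 = 2000.0 Mb.
Total bitrate budget: 2000.0 Mb / 130 s = 15.385 Mbps.
Audio total: 120 + 448 = 568 kbps = 0.568 Mbps.
Video: 15.385 − 0.568 = 14.817 Mbps.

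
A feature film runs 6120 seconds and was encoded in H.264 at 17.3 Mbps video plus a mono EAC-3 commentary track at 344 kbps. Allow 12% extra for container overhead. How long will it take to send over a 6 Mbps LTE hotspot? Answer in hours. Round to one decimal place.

Audio: 344 kbps = 0.344 Mbps.
Total bitrate: 17.644 Mbps.
File: 17.644 Mbps × 6120 s = 107981.3 Mb.
With 12% container overhead: ×1.12. → 120939.0 Mb.
At 6 Mbps: 120939.0 / 6 = 20156.5 s ≈ 5.6 hours.

5.6 hours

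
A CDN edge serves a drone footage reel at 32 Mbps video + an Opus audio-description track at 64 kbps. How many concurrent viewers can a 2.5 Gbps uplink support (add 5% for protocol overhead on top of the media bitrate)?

Audio: 64 kbps = 0.064 Mbps.
Per-viewer media rate: 32.064 Mbps.
On the wire with 5% overhead: 33.667 Mbps.
2.5 Gbps = 2,500 Mbps; 2,500 / 33.667 = 74.26 → 74 viewers.

74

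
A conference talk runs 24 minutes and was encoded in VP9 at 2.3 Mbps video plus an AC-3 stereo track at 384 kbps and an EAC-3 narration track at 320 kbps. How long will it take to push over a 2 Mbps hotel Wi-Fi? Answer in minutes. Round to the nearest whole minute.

24 min = 1440 s
Audio total: 384 + 320 = 704 kbps = 0.704 Mbps.
Total bitrate: 3.004 Mbps.
File: 3.004 Mbps × 1440 s = 4325.8 Mb.
At 2 Mbps: 4325.8 / 2 = 2162.9 s ≈ 36 minutes.

36 minutes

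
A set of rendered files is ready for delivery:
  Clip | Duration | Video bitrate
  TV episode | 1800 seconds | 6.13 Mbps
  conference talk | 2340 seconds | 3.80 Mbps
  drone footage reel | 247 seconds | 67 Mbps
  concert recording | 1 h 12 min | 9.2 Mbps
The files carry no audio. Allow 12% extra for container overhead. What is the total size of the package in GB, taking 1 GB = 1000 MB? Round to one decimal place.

TV episode: 6.130 Mbps × 1800 s × 1.12 = 12358.1 Mb
conference talk: 3.800 Mbps × 2340 s × 1.12 = 9959.0 Mb
drone footage reel: 67.000 Mbps × 247 s × 1.12 = 18534.9 Mb
concert recording: 9.200 Mbps × 4320 s × 1.12 = 44513.3 Mb
Total: 85365.3 Mb = 10670.7 MB.
= 10.67 GB.

10.7 GB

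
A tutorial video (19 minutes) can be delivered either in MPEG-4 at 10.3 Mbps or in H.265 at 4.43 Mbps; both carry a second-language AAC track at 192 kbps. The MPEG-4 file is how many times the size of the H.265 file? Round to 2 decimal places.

2.27

19 min = 1140 s
Audio: 192 kbps = 0.192 Mbps.
MPEG-4: 10.492 Mbps × 1140 s = 11960.9 Mb = 1.495 GB.
H.265: 4.622 Mbps × 1140 s = 5269.1 Mb = 0.659 GB.
Ratio: 1.495 / 0.659 = 2.270.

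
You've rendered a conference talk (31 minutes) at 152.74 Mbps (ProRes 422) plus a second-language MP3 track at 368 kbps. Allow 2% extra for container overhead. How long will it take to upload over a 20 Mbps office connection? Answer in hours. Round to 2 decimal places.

31 min = 1860 s
Audio: 368 kbps = 0.368 Mbps.
Total bitrate: 153.108 Mbps.
File: 153.108 Mbps × 1860 s = 284780.9 Mb.
With 2% container overhead: ×1.02. → 290476.5 Mb.
At 20 Mbps: 290476.5 / 20 = 14523.8 s ≈ 4.03 hours.

4.03 hours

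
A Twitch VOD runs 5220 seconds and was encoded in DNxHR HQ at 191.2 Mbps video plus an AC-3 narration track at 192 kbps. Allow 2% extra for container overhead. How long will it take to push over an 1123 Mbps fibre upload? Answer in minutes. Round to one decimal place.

Audio: 192 kbps = 0.192 Mbps.
Total bitrate: 191.392 Mbps.
File: 191.392 Mbps × 5220 s = 999066.2 Mb.
With 2% container overhead: ×1.02. → 1019047.6 Mb.
At 1123 Mbps: 1019047.6 / 1123 = 907.4 s ≈ 15.1 minutes.

15.1 minutes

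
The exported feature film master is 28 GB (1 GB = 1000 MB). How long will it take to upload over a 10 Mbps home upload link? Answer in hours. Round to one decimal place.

6.2 hours

File: 28 GB = 224000.0 Mb.
At 10 Mbps: 224000.0 / 10 = 22400.0 s ≈ 6.22 hours.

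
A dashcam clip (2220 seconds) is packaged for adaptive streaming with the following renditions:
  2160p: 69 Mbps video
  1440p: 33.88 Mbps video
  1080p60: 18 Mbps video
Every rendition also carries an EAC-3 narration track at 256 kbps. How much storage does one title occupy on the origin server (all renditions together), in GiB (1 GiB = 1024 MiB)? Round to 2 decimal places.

31.44 GiB

Audio: 256 kbps = 0.256 Mbps.
Sum of rendition bitrates: (69+0.256) + (33.88+0.256) + (18+0.256) = 121.648 Mbps.
× 2220 s = 270,059 Mb = 33,757 MB = 31.44 GiB.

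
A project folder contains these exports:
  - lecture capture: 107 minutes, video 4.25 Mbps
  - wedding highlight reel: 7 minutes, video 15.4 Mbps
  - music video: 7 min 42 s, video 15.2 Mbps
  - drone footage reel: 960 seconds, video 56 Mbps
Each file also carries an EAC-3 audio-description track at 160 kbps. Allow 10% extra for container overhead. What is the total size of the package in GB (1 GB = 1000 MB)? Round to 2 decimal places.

Audio: 160 kbps = 0.160 Mbps.
lecture capture: 4.410 Mbps × 6420 s × 1.10 = 31143.4 Mb
wedding highlight reel: 15.560 Mbps × 420 s × 1.10 = 7188.7 Mb
music video: 15.360 Mbps × 462 s × 1.10 = 7806.0 Mb
drone footage reel: 56.160 Mbps × 960 s × 1.10 = 59305.0 Mb
Total: 105443.1 Mb = 13180.4 MB.
= 13.18 GB.

13.18 GB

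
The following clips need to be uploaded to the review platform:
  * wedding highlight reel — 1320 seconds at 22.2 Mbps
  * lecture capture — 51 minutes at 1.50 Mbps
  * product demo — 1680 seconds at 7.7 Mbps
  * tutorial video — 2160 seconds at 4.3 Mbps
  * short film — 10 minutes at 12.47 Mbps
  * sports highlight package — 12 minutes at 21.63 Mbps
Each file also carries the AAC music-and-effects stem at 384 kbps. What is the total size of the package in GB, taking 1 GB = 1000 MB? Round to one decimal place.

Audio: 384 kbps = 0.384 Mbps.
wedding highlight reel: 22.584 Mbps × 1320 s = 29810.9 Mb
lecture capture: 1.884 Mbps × 3060 s = 5765.0 Mb
product demo: 8.084 Mbps × 1680 s = 13581.1 Mb
tutorial video: 4.684 Mbps × 2160 s = 10117.4 Mb
short film: 12.854 Mbps × 600 s = 7712.4 Mb
sports highlight package: 22.014 Mbps × 720 s = 15850.1 Mb
Total: 82837.0 Mb = 10354.6 MB.
= 10.35 GB.

10.4 GB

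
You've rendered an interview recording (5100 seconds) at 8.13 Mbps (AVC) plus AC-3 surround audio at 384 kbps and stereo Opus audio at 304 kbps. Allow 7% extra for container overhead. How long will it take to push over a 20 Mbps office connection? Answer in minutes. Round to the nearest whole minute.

Audio total: 384 + 304 = 688 kbps = 0.688 Mbps.
Total bitrate: 8.818 Mbps.
File: 8.818 Mbps × 5100 s = 44971.8 Mb.
With 7% container overhead: ×1.07. → 48119.8 Mb.
At 20 Mbps: 48119.8 / 20 = 2406.0 s ≈ 40.1 minutes.

40 minutes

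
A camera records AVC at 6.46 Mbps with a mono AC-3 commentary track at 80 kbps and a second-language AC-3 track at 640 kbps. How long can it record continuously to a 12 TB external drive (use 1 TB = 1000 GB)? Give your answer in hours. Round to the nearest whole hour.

Audio total: 80 + 640 = 720 kbps = 0.720 Mbps.
Total bitrate: 6.46 + 0.720 = 7.180 Mbps.
Capacity: 12 TB = 96,000,000 Mb.
Recording time: 96,000,000 / 7.180 = 13,370,474 s ≈ 3,714 hours.

3714 hours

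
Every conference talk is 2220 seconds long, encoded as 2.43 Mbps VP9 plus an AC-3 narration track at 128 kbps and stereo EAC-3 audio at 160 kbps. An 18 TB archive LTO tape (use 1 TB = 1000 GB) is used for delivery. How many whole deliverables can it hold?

Audio total: 128 + 160 = 288 kbps = 0.288 Mbps.
Total bitrate: 2.718 Mbps.
Per item: 2.718 Mbps × 2220 s = 6,034 Mb = 754.2 MB.
Capacity: 18 TB = 144,000,000 Mb; 23864.92 items → 23864 complete.

23864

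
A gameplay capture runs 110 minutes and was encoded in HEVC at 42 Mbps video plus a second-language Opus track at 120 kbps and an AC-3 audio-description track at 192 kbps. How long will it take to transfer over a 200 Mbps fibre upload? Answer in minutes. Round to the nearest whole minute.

23 minutes

110 min = 6600 s
Audio total: 120 + 192 = 312 kbps = 0.312 Mbps.
Total bitrate: 42.312 Mbps.
File: 42.312 Mbps × 6600 s = 279259.2 Mb.
At 200 Mbps: 279259.2 / 200 = 1396.3 s ≈ 23.3 minutes.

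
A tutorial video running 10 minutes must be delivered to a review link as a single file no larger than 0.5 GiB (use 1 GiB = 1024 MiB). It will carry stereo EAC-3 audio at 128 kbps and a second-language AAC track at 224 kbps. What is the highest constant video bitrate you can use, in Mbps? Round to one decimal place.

6.8 Mbps

Budget: 0.5 GiB = 4295.0 Mb.
10 min = 600 s
Total bitrate budget: 4295.0 Mb / 600 s = 7.158 Mbps.
Audio total: 128 + 224 = 352 kbps = 0.352 Mbps.
Video: 7.158 − 0.352 = 6.806 Mbps.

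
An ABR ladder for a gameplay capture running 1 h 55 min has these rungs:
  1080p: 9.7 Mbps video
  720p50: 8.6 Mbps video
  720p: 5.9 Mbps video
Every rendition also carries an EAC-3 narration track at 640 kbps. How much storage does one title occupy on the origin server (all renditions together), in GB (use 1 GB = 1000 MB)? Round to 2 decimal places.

22.53 GB

1 h 55 min = 115 min = 6900 s
Audio: 640 kbps = 0.640 Mbps.
Sum of rendition bitrates: (9.7+0.640) + (8.6+0.640) + (5.9+0.640) = 26.120 Mbps.
× 6900 s = 180,228 Mb = 22,528 MB = 22.53 GB.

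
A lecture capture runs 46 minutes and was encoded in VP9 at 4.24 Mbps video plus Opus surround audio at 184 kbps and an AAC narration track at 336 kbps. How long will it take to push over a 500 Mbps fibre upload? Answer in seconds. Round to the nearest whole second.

26 seconds

46 min = 2760 s
Audio total: 184 + 336 = 520 kbps = 0.520 Mbps.
Total bitrate: 4.760 Mbps.
File: 4.760 Mbps × 2760 s = 13137.6 Mb.
At 500 Mbps: 13137.6 / 500 = 26.3 s ≈ 26.3 seconds.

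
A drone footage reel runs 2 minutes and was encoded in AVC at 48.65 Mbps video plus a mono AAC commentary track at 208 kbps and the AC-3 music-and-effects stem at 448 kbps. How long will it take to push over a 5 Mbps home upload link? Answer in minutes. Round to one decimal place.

19.7 minutes

2 min = 120 s
Audio total: 208 + 448 = 656 kbps = 0.656 Mbps.
Total bitrate: 49.306 Mbps.
File: 49.306 Mbps × 120 s = 5916.7 Mb.
At 5 Mbps: 5916.7 / 5 = 1183.3 s ≈ 19.7 minutes.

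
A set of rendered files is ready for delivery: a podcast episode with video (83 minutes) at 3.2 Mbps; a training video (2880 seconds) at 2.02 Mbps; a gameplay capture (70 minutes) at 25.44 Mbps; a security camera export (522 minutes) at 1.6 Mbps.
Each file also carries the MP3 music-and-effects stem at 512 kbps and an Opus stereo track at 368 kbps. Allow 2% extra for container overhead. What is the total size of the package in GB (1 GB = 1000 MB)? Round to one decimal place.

Audio total: 512 + 368 = 880 kbps = 0.880 Mbps.
podcast episode with video: 4.080 Mbps × 4980 s × 1.02 = 20724.8 Mb
training video: 2.900 Mbps × 2880 s × 1.02 = 8519.0 Mb
gameplay capture: 26.320 Mbps × 4200 s × 1.02 = 112754.9 Mb
security camera export: 2.480 Mbps × 31320 s × 1.02 = 79227.1 Mb
Total: 221225.8 Mb = 27653.2 MB.
= 27.65 GB.

27.7 GB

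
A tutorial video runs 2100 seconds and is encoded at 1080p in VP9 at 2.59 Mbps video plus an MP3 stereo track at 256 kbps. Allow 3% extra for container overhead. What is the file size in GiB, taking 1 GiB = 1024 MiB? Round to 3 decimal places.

0.717 GiB

Audio: 256 kbps = 0.256 Mbps.
Total bitrate: 2.59 + 0.256 = 2.846 Mbps.
Stream data: 2.846 Mbps × 2100 s = 5976.6 Mb.
With 3% container overhead: ×1.03.
6,156 Mb = 769,487,250 bytes ÷ 1,073,741,824 = 0.7166 GiB.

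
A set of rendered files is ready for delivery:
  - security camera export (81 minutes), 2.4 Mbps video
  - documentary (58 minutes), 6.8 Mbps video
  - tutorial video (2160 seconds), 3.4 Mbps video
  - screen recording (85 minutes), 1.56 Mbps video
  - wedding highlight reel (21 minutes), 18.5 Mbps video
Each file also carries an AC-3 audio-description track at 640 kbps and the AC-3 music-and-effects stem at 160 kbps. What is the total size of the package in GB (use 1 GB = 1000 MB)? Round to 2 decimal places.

Audio total: 640 + 160 = 800 kbps = 0.800 Mbps.
security camera export: 3.200 Mbps × 4860 s = 15552.0 Mb
documentary: 7.600 Mbps × 3480 s = 26448.0 Mb
tutorial video: 4.200 Mbps × 2160 s = 9072.0 Mb
screen recording: 2.360 Mbps × 5100 s = 12036.0 Mb
wedding highlight reel: 19.300 Mbps × 1260 s = 24318.0 Mb
Total: 87426.0 Mb = 10928.2 MB.
= 10.93 GB.

10.93 GB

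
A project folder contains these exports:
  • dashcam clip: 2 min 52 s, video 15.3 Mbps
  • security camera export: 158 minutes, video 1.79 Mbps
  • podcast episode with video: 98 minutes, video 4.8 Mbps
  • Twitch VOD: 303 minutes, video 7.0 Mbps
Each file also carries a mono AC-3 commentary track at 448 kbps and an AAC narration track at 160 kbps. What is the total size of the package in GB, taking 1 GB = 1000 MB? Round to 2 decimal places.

24.45 GB

Audio total: 448 + 160 = 608 kbps = 0.608 Mbps.
dashcam clip: 15.908 Mbps × 172 s = 2736.2 Mb
security camera export: 2.398 Mbps × 9480 s = 22733.0 Mb
podcast episode with video: 5.408 Mbps × 5880 s = 31799.0 Mb
Twitch VOD: 7.608 Mbps × 18180 s = 138313.4 Mb
Total: 195581.7 Mb = 24447.7 MB.
= 24.45 GB.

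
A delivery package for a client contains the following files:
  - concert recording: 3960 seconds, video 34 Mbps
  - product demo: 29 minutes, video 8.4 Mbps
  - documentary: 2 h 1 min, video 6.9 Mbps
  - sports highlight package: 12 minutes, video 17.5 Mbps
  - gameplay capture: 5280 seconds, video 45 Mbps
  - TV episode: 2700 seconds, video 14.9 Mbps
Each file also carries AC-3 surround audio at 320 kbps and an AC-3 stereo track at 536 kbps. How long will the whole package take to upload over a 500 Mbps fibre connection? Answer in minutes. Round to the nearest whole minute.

Audio total: 320 + 536 = 856 kbps = 0.856 Mbps.
concert recording: 34.856 Mbps × 3960 s = 138029.8 Mb
product demo: 9.256 Mbps × 1740 s = 16105.4 Mb
documentary: 7.756 Mbps × 7260 s = 56308.6 Mb
sports highlight package: 18.356 Mbps × 720 s = 13216.3 Mb
gameplay capture: 45.856 Mbps × 5280 s = 242119.7 Mb
TV episode: 15.756 Mbps × 2700 s = 42541.2 Mb
Total: 508321.0 Mb = 63540.1 MB.
At 500 Mbps: 508321.0 / 500 = 1017 s ≈ 16.9 minutes.

17 minutes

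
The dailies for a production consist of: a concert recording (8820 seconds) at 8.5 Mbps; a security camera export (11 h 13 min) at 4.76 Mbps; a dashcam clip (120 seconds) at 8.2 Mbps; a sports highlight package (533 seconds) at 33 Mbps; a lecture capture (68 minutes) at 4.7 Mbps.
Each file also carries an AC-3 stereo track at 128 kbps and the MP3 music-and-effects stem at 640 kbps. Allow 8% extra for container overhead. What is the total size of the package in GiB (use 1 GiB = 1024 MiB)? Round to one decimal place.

43.5 GiB

Audio total: 128 + 640 = 768 kbps = 0.768 Mbps.
concert recording: 9.268 Mbps × 8820 s × 1.08 = 88283.3 Mb
security camera export: 5.528 Mbps × 40380 s × 1.08 = 241078.3 Mb
dashcam clip: 8.968 Mbps × 120 s × 1.08 = 1162.3 Mb
sports highlight package: 33.768 Mbps × 533 s × 1.08 = 19438.2 Mb
lecture capture: 5.468 Mbps × 4080 s × 1.08 = 24094.2 Mb
Total: 374056.2 Mb = 46757.0 MB.
= 43.55 GiB.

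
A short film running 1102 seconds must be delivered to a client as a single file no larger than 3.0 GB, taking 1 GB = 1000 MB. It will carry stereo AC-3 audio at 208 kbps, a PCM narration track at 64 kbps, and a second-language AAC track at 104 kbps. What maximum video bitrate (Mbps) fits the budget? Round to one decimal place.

21.4 Mbps

Budget: 3.0 GB = 24000.0 Mb.
Total bitrate budget: 24000.0 Mb / 1102 s = 21.779 Mbps.
Audio total: 208 + 64 + 104 = 376 kbps = 0.376 Mbps.
Video: 21.779 − 0.376 = 21.403 Mbps.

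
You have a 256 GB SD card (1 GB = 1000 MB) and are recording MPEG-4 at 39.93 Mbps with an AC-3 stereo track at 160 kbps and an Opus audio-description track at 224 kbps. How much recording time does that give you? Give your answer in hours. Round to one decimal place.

Audio total: 160 + 224 = 384 kbps = 0.384 Mbps.
Total bitrate: 39.93 + 0.384 = 40.314 Mbps.
Capacity: 256 GB = 2,048,000 Mb.
Recording time: 2,048,000 / 40.314 = 50,801 s ≈ 14.1 hours.

14.1 hours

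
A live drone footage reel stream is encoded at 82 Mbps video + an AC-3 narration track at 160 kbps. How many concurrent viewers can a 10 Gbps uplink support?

Audio: 160 kbps = 0.160 Mbps.
Per-viewer media rate: 82.160 Mbps.
10 Gbps = 10,000 Mbps; 10,000 / 82.160 = 121.71 → 121 viewers.

121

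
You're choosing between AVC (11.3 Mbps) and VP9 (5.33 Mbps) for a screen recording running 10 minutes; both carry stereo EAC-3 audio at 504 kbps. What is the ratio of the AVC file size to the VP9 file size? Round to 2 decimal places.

2.02

10 min = 600 s
Audio: 504 kbps = 0.504 Mbps.
AVC: 11.804 Mbps × 600 s = 7082.4 Mb = 0.885 GB.
VP9: 5.834 Mbps × 600 s = 3500.4 Mb = 0.438 GB.
Ratio: 0.885 / 0.438 = 2.023.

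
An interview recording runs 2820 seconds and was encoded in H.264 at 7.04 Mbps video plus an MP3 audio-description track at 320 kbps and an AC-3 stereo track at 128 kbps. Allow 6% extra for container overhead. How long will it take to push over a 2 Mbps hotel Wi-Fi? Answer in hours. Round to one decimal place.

3.1 hours

Audio total: 320 + 128 = 448 kbps = 0.448 Mbps.
Total bitrate: 7.488 Mbps.
File: 7.488 Mbps × 2820 s = 21116.2 Mb.
With 6% container overhead: ×1.06. → 22383.1 Mb.
At 2 Mbps: 22383.1 / 2 = 11191.6 s ≈ 3.11 hours.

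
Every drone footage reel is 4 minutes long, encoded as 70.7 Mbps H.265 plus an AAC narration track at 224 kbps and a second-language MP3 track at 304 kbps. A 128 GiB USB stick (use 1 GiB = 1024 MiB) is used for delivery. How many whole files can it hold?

64

4 min = 240 s
Audio total: 224 + 304 = 528 kbps = 0.528 Mbps.
Total bitrate: 71.228 Mbps.
Per item: 71.228 Mbps × 240 s = 17,095 Mb = 2,137 MB.
Capacity: 128 GiB = 1,099,512 Mb; 64.32 items → 64 complete.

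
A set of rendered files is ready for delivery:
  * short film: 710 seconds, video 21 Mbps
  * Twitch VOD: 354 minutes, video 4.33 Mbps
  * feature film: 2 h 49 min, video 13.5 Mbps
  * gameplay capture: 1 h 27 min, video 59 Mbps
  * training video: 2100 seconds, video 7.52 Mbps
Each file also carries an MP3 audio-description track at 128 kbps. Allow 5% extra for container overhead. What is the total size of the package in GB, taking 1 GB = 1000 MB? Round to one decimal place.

75.2 GB

Audio: 128 kbps = 0.128 Mbps.
short film: 21.128 Mbps × 710 s × 1.05 = 15750.9 Mb
Twitch VOD: 4.458 Mbps × 21240 s × 1.05 = 99422.3 Mb
feature film: 13.628 Mbps × 10140 s × 1.05 = 145097.3 Mb
gameplay capture: 59.128 Mbps × 5220 s × 1.05 = 324080.6 Mb
training video: 7.648 Mbps × 2100 s × 1.05 = 16863.8 Mb
Total: 601215.0 Mb = 75151.9 MB.
= 75.15 GB.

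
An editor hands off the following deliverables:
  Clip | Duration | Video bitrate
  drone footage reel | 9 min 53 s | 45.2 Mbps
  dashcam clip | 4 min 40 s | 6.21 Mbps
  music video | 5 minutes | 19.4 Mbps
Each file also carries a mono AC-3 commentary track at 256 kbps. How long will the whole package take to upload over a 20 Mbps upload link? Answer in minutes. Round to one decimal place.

Audio: 256 kbps = 0.256 Mbps.
drone footage reel: 45.456 Mbps × 593 s = 26955.4 Mb
dashcam clip: 6.466 Mbps × 280 s = 1810.5 Mb
music video: 19.656 Mbps × 300 s = 5896.8 Mb
Total: 34662.7 Mb = 4332.8 MB.
At 20 Mbps: 34662.7 / 20 = 1733 s ≈ 28.9 minutes.

28.9 minutes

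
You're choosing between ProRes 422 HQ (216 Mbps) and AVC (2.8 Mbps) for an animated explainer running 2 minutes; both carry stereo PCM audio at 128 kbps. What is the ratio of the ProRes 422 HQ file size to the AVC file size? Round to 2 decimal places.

2 min = 120 s
Audio: 128 kbps = 0.128 Mbps.
ProRes 422 HQ: 216.128 Mbps × 120 s = 25935.4 Mb = 3.242 GB.
AVC: 2.928 Mbps × 120 s = 351.4 Mb = 0.044 GB.
Ratio: 3.242 / 0.044 = 73.814.

73.81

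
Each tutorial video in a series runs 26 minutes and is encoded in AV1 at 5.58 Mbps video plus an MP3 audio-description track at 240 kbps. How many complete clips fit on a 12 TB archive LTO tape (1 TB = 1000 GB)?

26 min = 1560 s
Audio: 240 kbps = 0.240 Mbps.
Total bitrate: 5.820 Mbps.
Per item: 5.820 Mbps × 1560 s = 9,079 Mb = 1,135 MB.
Capacity: 12 TB = 96,000,000 Mb; 10573.62 items → 10573 complete.

10573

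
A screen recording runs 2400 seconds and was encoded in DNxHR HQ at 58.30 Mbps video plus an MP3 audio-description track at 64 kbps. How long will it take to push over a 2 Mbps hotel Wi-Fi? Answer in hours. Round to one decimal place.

19.5 hours

Audio: 64 kbps = 0.064 Mbps.
Total bitrate: 58.364 Mbps.
File: 58.364 Mbps × 2400 s = 140073.6 Mb.
At 2 Mbps: 140073.6 / 2 = 70036.8 s ≈ 19.5 hours.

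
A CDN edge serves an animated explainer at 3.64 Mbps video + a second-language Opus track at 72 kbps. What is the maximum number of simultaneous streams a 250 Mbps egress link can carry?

Audio: 72 kbps = 0.072 Mbps.
Per-viewer media rate: 3.712 Mbps.
250 Mbps = 250.0 Mbps; 250.0 / 3.712 = 67.35 → 67 viewers.

67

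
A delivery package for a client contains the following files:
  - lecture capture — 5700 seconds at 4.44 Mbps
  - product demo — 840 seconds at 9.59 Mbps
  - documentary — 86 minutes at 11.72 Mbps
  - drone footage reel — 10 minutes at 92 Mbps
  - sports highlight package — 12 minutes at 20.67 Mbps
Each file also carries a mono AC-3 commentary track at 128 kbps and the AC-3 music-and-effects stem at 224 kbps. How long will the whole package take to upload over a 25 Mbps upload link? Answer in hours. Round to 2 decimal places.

Audio total: 128 + 224 = 352 kbps = 0.352 Mbps.
lecture capture: 4.792 Mbps × 5700 s = 27314.4 Mb
product demo: 9.942 Mbps × 840 s = 8351.3 Mb
documentary: 12.072 Mbps × 5160 s = 62291.5 Mb
drone footage reel: 92.352 Mbps × 600 s = 55411.2 Mb
sports highlight package: 21.022 Mbps × 720 s = 15135.8 Mb
Total: 168504.2 Mb = 21063.0 MB.
At 25 Mbps: 168504.2 / 25 = 6740 s ≈ 1.87 hours.

1.87 hours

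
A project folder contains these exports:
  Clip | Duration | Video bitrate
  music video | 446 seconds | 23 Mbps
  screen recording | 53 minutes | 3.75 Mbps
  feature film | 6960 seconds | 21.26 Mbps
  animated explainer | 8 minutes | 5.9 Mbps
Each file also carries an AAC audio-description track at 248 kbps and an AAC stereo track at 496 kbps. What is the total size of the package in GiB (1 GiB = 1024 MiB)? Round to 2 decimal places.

Audio total: 248 + 496 = 744 kbps = 0.744 Mbps.
music video: 23.744 Mbps × 446 s = 10589.8 Mb
screen recording: 4.494 Mbps × 3180 s = 14290.9 Mb
feature film: 22.004 Mbps × 6960 s = 153147.8 Mb
animated explainer: 6.644 Mbps × 480 s = 3189.1 Mb
Total: 181217.7 Mb = 22652.2 MB.
= 21.10 GiB.

21.10 GiB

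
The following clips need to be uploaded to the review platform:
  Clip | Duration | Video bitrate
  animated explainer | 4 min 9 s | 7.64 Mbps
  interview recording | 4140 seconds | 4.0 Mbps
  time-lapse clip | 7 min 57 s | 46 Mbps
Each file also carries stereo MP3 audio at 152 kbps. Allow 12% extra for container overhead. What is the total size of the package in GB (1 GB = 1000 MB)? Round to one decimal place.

Audio: 152 kbps = 0.152 Mbps.
animated explainer: 7.792 Mbps × 249 s × 1.12 = 2173.0 Mb
interview recording: 4.152 Mbps × 4140 s × 1.12 = 19252.0 Mb
time-lapse clip: 46.152 Mbps × 477 s × 1.12 = 24656.2 Mb
Total: 46081.3 Mb = 5760.2 MB.
= 5.760 GB.

5.8 GB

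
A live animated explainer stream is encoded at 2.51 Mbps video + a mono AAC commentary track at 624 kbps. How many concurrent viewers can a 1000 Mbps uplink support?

Audio: 624 kbps = 0.624 Mbps.
Per-viewer media rate: 3.134 Mbps.
1000 Mbps = 1,000 Mbps; 1,000 / 3.134 = 319.08 → 319 viewers.

319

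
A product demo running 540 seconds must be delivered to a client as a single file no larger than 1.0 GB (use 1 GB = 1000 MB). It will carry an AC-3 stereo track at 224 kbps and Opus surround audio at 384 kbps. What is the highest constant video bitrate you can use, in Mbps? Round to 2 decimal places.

Budget: 1.0 GB = 8000.0 Mb.
Total bitrate budget: 8000.0 Mb / 540 s = 14.815 Mbps.
Audio total: 224 + 384 = 608 kbps = 0.608 Mbps.
Video: 14.815 − 0.608 = 14.207 Mbps.

14.21 Mbps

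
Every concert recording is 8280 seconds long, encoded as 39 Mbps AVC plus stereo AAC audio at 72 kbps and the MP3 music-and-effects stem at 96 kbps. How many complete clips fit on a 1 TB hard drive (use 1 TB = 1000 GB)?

Audio total: 72 + 96 = 168 kbps = 0.168 Mbps.
Total bitrate: 39.168 Mbps.
Per item: 39.168 Mbps × 8280 s = 324,311 Mb = 40,539 MB.
Capacity: 1 TB = 8,000,000 Mb; 24.67 items → 24 complete.

24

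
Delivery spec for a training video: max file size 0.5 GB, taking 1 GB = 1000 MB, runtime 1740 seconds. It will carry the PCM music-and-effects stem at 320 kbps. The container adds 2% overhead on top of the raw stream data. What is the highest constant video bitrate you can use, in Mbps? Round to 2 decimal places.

1.93 Mbps

Budget: 0.5 GB = 4000.0 Mb.
Stream payload after overhead: 4000.0 / 1.02 = 3921.6 Mb.
Total bitrate budget: 3921.6 Mb / 1740 s = 2.254 Mbps.
Audio: 320 kbps = 0.320 Mbps.
Video: 2.254 − 0.320 = 1.934 Mbps.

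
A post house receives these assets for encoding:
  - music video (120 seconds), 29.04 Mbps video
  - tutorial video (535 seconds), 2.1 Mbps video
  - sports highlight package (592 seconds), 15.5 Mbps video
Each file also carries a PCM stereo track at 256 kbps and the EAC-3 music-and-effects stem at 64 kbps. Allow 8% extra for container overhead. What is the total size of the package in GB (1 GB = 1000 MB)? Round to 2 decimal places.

Audio total: 256 + 64 = 320 kbps = 0.320 Mbps.
music video: 29.360 Mbps × 120 s × 1.08 = 3805.1 Mb
tutorial video: 2.420 Mbps × 535 s × 1.08 = 1398.3 Mb
sports highlight package: 15.820 Mbps × 592 s × 1.08 = 10114.7 Mb
Total: 15318.0 Mb = 1914.8 MB.
= 1.915 GB.

1.91 GB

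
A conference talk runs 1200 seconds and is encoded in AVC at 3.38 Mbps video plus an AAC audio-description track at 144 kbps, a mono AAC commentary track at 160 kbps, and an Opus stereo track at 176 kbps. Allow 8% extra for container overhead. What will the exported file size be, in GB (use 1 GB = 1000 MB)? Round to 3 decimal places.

Audio total: 144 + 160 + 176 = 480 kbps = 0.480 Mbps.
Total bitrate: 3.38 + 0.480 = 3.860 Mbps.
Stream data: 3.860 Mbps × 1200 s = 4632.0 Mb.
With 8% container overhead: ×1.08.
5,003 Mb ÷ 8 = 625.3 MB → 0.6253 GB.

0.625 GB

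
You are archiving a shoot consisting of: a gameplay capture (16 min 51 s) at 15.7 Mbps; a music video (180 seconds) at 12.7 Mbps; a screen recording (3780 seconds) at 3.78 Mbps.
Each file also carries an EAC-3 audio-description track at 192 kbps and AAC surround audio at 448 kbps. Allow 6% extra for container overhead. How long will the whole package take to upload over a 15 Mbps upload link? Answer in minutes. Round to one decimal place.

Audio total: 192 + 448 = 640 kbps = 0.640 Mbps.
gameplay capture: 16.340 Mbps × 1011 s × 1.06 = 17510.9 Mb
music video: 13.340 Mbps × 180 s × 1.06 = 2545.3 Mb
screen recording: 4.420 Mbps × 3780 s × 1.06 = 17710.1 Mb
Total: 37766.3 Mb = 4720.8 MB.
At 15 Mbps: 37766.3 / 15 = 2518 s ≈ 42 minutes.

42.0 minutes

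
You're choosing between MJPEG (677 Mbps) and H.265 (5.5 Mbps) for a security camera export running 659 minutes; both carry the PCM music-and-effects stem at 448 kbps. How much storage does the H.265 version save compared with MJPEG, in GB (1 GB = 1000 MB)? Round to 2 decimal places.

3318.89 GB

659 min = 39540 s
Audio: 448 kbps = 0.448 Mbps.
MJPEG: 677.448 Mbps × 39540 s = 26786293.9 Mb = 3348.287 GB.
H.265: 5.948 Mbps × 39540 s = 235183.9 Mb = 29.398 GB.
Saving: 3348.287 − 29.398 = 3318.889 GB.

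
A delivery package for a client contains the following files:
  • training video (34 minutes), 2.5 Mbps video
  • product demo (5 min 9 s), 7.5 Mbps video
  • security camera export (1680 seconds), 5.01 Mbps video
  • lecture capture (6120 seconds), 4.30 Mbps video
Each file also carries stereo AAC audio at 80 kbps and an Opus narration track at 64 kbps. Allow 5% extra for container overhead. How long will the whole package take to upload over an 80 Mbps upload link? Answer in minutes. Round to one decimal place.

9.5 minutes

Audio total: 80 + 64 = 144 kbps = 0.144 Mbps.
training video: 2.644 Mbps × 2040 s × 1.05 = 5663.4 Mb
product demo: 7.644 Mbps × 309 s × 1.05 = 2480.1 Mb
security camera export: 5.154 Mbps × 1680 s × 1.05 = 9091.7 Mb
lecture capture: 4.444 Mbps × 6120 s × 1.05 = 28557.1 Mb
Total: 45792.3 Mb = 5724.0 MB.
At 80 Mbps: 45792.3 / 80 = 572 s ≈ 9.54 minutes.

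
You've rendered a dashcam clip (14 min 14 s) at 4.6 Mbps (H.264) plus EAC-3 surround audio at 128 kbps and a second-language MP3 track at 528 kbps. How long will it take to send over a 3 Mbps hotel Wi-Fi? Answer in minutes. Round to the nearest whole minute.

25 minutes

14 min 14 s = 854 s
Audio total: 128 + 528 = 656 kbps = 0.656 Mbps.
Total bitrate: 5.256 Mbps.
File: 5.256 Mbps × 854 s = 4488.6 Mb.
At 3 Mbps: 4488.6 / 3 = 1496.2 s ≈ 24.9 minutes.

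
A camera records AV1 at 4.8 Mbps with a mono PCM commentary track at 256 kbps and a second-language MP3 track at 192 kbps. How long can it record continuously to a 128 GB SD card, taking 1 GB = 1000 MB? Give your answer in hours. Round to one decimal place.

Audio total: 256 + 192 = 448 kbps = 0.448 Mbps.
Total bitrate: 4.8 + 0.448 = 5.248 Mbps.
Capacity: 128 GB = 1,024,000 Mb.
Recording time: 1,024,000 / 5.248 = 195,122 s ≈ 54.2 hours.

54.2 hours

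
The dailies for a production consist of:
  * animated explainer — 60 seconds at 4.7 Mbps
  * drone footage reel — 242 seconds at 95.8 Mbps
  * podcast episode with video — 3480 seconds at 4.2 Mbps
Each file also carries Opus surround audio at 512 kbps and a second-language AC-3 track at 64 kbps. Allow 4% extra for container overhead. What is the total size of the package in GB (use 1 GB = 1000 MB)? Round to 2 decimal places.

5.23 GB

Audio total: 512 + 64 = 576 kbps = 0.576 Mbps.
animated explainer: 5.276 Mbps × 60 s × 1.04 = 329.2 Mb
drone footage reel: 96.376 Mbps × 242 s × 1.04 = 24255.9 Mb
podcast episode with video: 4.776 Mbps × 3480 s × 1.04 = 17285.3 Mb
Total: 41870.4 Mb = 5233.8 MB.
= 5.234 GB.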